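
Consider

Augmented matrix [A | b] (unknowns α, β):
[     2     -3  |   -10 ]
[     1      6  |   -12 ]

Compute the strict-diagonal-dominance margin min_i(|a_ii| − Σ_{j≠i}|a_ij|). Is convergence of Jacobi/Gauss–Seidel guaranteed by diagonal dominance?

row 1: |2| − (3) = -1
row 2: |6| − (1) = 5
minimum over rows = -1 → not strictly diagonally dominant

-1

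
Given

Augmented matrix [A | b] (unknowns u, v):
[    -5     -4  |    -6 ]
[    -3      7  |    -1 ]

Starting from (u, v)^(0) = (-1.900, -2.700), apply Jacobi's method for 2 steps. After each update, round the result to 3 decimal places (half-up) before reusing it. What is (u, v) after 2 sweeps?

Iteration 1:
  u = (-6 - (-4)·-2.700) / (-5) = 3.360
  v = (-1 - (-3)·-1.900) / (7) = -0.957
Iteration 2:
  u = (-6 - (-4)·-0.957) / (-5) = 1.966
  v = (-1 - (-3)·3.360) / (7) = 1.297

(1.966, 1.297)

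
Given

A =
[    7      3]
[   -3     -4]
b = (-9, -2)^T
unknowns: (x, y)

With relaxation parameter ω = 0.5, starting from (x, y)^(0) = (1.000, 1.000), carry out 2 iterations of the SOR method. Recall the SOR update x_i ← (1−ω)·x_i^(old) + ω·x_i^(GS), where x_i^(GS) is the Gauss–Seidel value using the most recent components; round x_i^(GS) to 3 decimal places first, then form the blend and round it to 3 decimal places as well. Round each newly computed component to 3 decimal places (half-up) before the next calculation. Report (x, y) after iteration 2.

(-1.011, 1.071)

Iteration 1:
  x: GS value = (-9 - (3)·1.000) / (7) = -1.714;  x ← (1−ω)·1.000 + ω·-1.714 = -0.357
  y: GS value = (-2 - (-3)·-0.357) / (-4) = 0.768;  y ← (1−ω)·1.000 + ω·0.768 = 0.884
Iteration 2:
  x: GS value = (-9 - (3)·0.884) / (7) = -1.665;  x ← (1−ω)·-0.357 + ω·-1.665 = -1.011
  y: GS value = (-2 - (-3)·-1.011) / (-4) = 1.258;  y ← (1−ω)·0.884 + ω·1.258 = 1.071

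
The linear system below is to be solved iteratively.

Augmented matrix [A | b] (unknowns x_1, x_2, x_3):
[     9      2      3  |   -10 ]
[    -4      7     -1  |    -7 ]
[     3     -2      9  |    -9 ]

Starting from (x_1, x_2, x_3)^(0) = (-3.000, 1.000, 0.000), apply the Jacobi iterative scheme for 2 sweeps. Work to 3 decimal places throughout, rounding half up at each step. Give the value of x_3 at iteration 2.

Iteration 1:
  x_1 = (-10 - (2)·1.000 - (3)·0.000) / (9) = -1.333
  x_2 = (-7 - (-4)·-3.000 - (-1)·0.000) / (7) = -2.714
  x_3 = (-9 - (3)·-3.000 - (-2)·1.000) / (9) = 0.222
Iteration 2:
  x_1 = (-10 - (2)·-2.714 - (3)·0.222) / (9) = -0.582
  x_2 = (-7 - (-4)·-1.333 - (-1)·0.222) / (7) = -1.730
  x_3 = (-9 - (3)·-1.333 - (-2)·-2.714) / (9) = -1.159

-1.159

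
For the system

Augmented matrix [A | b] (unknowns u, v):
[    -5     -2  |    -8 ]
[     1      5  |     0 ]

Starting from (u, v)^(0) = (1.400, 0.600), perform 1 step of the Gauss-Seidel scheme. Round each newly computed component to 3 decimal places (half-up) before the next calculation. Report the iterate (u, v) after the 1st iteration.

Iteration 1:
  u = (-8 - (-2)·0.600) / (-5) = 1.360
  v = (0 - (1)·1.360) / (5) = -0.272

(1.360, -0.272)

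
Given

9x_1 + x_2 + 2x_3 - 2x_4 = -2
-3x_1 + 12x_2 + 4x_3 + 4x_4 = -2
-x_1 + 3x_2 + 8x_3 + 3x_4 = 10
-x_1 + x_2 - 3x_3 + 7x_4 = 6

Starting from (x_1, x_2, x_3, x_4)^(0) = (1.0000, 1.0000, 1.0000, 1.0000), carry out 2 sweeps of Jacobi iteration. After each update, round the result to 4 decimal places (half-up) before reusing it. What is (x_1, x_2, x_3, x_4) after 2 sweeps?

Iteration 1:
  x_1 = (-2 - (1)·1.0000 - (2)·1.0000 - (-2)·1.0000) / (9) = -0.3333
  x_2 = (-2 - (-3)·1.0000 - (4)·1.0000 - (4)·1.0000) / (12) = -0.5833
  x_3 = (10 - (-1)·1.0000 - (3)·1.0000 - (3)·1.0000) / (8) = 0.6250
  x_4 = (6 - (-1)·1.0000 - (1)·1.0000 - (-3)·1.0000) / (7) = 1.2857
Iteration 2:
  x_1 = (-2 - (1)·-0.5833 - (2)·0.6250 - (-2)·1.2857) / (9) = -0.0106
  x_2 = (-2 - (-3)·-0.3333 - (4)·0.6250 - (4)·1.2857) / (12) = -0.8869
  x_3 = (10 - (-1)·-0.3333 - (3)·-0.5833 - (3)·1.2857) / (8) = 0.9449
  x_4 = (6 - (-1)·-0.3333 - (1)·-0.5833 - (-3)·0.6250) / (7) = 1.1607

(-0.0106, -0.8869, 0.9449, 1.1607)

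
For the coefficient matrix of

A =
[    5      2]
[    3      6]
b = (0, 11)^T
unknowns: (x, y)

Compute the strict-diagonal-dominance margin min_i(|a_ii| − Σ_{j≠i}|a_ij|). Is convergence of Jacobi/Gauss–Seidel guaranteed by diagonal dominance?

3

row 1: |5| − (2) = 3
row 2: |6| − (3) = 3
minimum over rows = 3 → strictly diagonally dominant (convergence guaranteed)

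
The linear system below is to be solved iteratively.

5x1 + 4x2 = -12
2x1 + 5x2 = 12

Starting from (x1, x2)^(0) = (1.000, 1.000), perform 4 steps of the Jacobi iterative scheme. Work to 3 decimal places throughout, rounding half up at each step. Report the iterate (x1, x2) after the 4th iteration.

(-5.600, 4.538)

Iteration 1:
  x1 = (-12 - (4)·1.000) / (5) = -3.200
  x2 = (12 - (2)·1.000) / (5) = 2.000
Iteration 2:
  x1 = (-12 - (4)·2.000) / (5) = -4.000
  x2 = (12 - (2)·-3.200) / (5) = 3.680
Iteration 3:
  x1 = (-12 - (4)·3.680) / (5) = -5.344
  x2 = (12 - (2)·-4.000) / (5) = 4.000
Iteration 4:
  x1 = (-12 - (4)·4.000) / (5) = -5.600
  x2 = (12 - (2)·-5.344) / (5) = 4.538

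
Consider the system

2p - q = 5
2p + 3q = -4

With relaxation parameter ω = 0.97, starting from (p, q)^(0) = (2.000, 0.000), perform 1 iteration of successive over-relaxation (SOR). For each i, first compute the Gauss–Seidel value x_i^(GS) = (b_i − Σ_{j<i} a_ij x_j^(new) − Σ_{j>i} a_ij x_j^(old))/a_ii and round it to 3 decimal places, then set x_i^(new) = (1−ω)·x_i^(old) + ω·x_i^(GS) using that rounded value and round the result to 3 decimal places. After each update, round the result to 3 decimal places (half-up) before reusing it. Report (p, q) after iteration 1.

(2.485, -2.900)

Iteration 1:
  p: GS value = (5 - (-1)·0.000) / (2) = 2.500;  p ← (1−ω)·2.000 + ω·2.500 = 2.485
  q: GS value = (-4 - (2)·2.485) / (3) = -2.990;  q ← (1−ω)·0.000 + ω·-2.990 = -2.900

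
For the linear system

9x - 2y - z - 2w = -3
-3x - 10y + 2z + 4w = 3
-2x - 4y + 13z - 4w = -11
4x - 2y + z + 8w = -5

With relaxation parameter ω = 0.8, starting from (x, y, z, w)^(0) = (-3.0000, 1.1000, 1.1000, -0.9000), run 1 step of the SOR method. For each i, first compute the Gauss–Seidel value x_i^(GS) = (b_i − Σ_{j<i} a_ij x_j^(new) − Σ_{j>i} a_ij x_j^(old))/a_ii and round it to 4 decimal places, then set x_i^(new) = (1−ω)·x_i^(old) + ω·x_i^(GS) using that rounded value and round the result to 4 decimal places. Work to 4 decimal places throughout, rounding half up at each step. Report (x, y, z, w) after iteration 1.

Iteration 1:
  x: GS value = (-3 - (-2)·1.1000 - (-1)·1.1000 - (-2)·-0.9000) / (9) = -0.1667;  x ← (1−ω)·-3.0000 + ω·-0.1667 = -0.7334
  y: GS value = (3 - (-3)·-0.7334 - (2)·1.1000 - (4)·-0.9000) / (-10) = -0.2200;  y ← (1−ω)·1.1000 + ω·-0.2200 = 0.0440
  z: GS value = (-11 - (-2)·-0.7334 - (-4)·0.0440 - (-4)·-0.9000) / (13) = -1.2224;  z ← (1−ω)·1.1000 + ω·-1.2224 = -0.7579
  w: GS value = (-5 - (4)·-0.7334 - (-2)·0.0440 - (1)·-0.7579) / (8) = -0.1526;  w ← (1−ω)·-0.9000 + ω·-0.1526 = -0.3021

(-0.7334, 0.0440, -0.7579, -0.3021)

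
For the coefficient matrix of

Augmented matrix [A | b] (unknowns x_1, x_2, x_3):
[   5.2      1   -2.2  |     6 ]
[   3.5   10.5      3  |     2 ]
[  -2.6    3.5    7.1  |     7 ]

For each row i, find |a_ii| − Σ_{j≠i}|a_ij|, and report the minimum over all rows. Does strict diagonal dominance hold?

1

row 1: |5.2| − (1+2.2) = 2
row 2: |10.5| − (3.5+3) = 4
row 3: |7.1| − (2.6+3.5) = 1
minimum over rows = 1 → strictly diagonally dominant (convergence guaranteed)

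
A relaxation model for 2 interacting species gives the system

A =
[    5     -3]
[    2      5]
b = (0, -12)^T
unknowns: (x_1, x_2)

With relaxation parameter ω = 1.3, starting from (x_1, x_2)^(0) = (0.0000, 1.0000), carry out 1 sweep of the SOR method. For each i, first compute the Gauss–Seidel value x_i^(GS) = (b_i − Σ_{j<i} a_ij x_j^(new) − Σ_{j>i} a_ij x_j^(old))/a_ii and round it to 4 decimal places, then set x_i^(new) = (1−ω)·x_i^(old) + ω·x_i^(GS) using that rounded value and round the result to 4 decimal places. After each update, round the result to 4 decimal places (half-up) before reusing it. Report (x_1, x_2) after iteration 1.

Iteration 1:
  x_1: GS value = (0 - (-3)·1.0000) / (5) = 0.6000;  x_1 ← (1−ω)·0.0000 + ω·0.6000 = 0.7800
  x_2: GS value = (-12 - (2)·0.7800) / (5) = -2.7120;  x_2 ← (1−ω)·1.0000 + ω·-2.7120 = -3.8256

(0.7800, -3.8256)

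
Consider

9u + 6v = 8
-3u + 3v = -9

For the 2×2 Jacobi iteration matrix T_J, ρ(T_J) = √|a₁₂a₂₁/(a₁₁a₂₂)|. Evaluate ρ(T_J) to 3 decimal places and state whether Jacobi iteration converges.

a₁₂a₂₁/(a₁₁a₂₂) = (6)·(-3) / ((9)·(3)) = -0.666667
ρ = √|-0.666667| = √0.666667 = 0.816
ρ < 1, so Jacobi converges

0.816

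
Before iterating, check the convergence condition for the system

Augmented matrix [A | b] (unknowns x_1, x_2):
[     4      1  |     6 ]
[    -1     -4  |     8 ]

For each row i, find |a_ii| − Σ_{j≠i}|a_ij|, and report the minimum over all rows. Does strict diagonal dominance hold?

row 1: |4| − (1) = 3
row 2: |-4| − (1) = 3
minimum over rows = 3 → strictly diagonally dominant (convergence guaranteed)

3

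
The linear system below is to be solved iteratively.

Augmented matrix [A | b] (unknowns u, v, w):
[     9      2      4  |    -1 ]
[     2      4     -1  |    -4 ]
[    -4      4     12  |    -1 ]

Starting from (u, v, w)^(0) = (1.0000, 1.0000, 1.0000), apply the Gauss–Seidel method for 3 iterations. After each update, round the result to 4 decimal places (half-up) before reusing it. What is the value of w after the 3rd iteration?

Iteration 1:
  u = (-1 - (2)·1.0000 - (4)·1.0000) / (9) = -0.7778
  v = (-4 - (2)·-0.7778 - (-1)·1.0000) / (4) = -0.3611
  w = (-1 - (-4)·-0.7778 - (4)·-0.3611) / (12) = -0.2222
Iteration 2:
  u = (-1 - (2)·-0.3611 - (4)·-0.2222) / (9) = 0.0679
  v = (-4 - (2)·0.0679 - (-1)·-0.2222) / (4) = -1.0895
  w = (-1 - (-4)·0.0679 - (4)·-1.0895) / (12) = 0.3025
Iteration 3:
  u = (-1 - (2)·-1.0895 - (4)·0.3025) / (9) = -0.0034
  v = (-4 - (2)·-0.0034 - (-1)·0.3025) / (4) = -0.9227
  w = (-1 - (-4)·-0.0034 - (4)·-0.9227) / (12) = 0.2231

0.2231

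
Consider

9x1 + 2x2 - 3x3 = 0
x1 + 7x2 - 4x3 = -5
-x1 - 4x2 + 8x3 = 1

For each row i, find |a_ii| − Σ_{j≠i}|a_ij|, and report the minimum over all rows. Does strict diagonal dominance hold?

row 1: |9| − (2+3) = 4
row 2: |7| − (1+4) = 2
row 3: |8| − (1+4) = 3
minimum over rows = 2 → strictly diagonally dominant (convergence guaranteed)

2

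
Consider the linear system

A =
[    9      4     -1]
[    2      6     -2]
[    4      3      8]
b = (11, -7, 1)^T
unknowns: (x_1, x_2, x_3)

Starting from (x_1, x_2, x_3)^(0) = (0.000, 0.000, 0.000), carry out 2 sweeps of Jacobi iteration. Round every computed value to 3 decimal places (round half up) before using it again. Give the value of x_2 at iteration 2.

Iteration 1:
  x_1 = (11 - (4)·0.000 - (-1)·0.000) / (9) = 1.222
  x_2 = (-7 - (2)·0.000 - (-2)·0.000) / (6) = -1.167
  x_3 = (1 - (4)·0.000 - (3)·0.000) / (8) = 0.125
Iteration 2:
  x_1 = (11 - (4)·-1.167 - (-1)·0.125) / (9) = 1.755
  x_2 = (-7 - (2)·1.222 - (-2)·0.125) / (6) = -1.532
  x_3 = (1 - (4)·1.222 - (3)·-1.167) / (8) = -0.048

-1.532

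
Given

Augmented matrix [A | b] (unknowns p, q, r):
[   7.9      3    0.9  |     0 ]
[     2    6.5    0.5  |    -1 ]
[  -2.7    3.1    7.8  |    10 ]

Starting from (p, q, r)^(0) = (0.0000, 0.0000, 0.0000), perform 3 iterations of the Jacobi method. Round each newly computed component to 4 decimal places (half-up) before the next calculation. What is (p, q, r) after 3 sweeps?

(-0.0571, -0.2302, 1.3520)

Iteration 1:
  p = (0 - (3)·0.0000 - (0.9)·0.0000) / (7.9) = 0.0000
  q = (-1 - (2)·0.0000 - (0.5)·0.0000) / (6.5) = -0.1538
  r = (10 - (-2.7)·0.0000 - (3.1)·0.0000) / (7.8) = 1.2821
Iteration 2:
  p = (0 - (3)·-0.1538 - (0.9)·1.2821) / (7.9) = -0.0877
  q = (-1 - (2)·0.0000 - (0.5)·1.2821) / (6.5) = -0.2525
  r = (10 - (-2.7)·0.0000 - (3.1)·-0.1538) / (7.8) = 1.3432
Iteration 3:
  p = (0 - (3)·-0.2525 - (0.9)·1.3432) / (7.9) = -0.0571
  q = (-1 - (2)·-0.0877 - (0.5)·1.3432) / (6.5) = -0.2302
  r = (10 - (-2.7)·-0.0877 - (3.1)·-0.2525) / (7.8) = 1.3520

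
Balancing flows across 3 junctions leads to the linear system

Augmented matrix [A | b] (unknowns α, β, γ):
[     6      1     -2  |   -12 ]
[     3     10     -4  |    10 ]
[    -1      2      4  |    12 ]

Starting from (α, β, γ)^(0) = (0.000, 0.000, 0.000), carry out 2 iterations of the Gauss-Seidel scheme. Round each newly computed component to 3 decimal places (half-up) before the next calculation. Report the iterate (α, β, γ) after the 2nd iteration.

(-1.700, 2.190, 1.480)

Iteration 1:
  α = (-12 - (1)·0.000 - (-2)·0.000) / (6) = -2.000
  β = (10 - (3)·-2.000 - (-4)·0.000) / (10) = 1.600
  γ = (12 - (-1)·-2.000 - (2)·1.600) / (4) = 1.700
Iteration 2:
  α = (-12 - (1)·1.600 - (-2)·1.700) / (6) = -1.700
  β = (10 - (3)·-1.700 - (-4)·1.700) / (10) = 2.190
  γ = (12 - (-1)·-1.700 - (2)·2.190) / (4) = 1.480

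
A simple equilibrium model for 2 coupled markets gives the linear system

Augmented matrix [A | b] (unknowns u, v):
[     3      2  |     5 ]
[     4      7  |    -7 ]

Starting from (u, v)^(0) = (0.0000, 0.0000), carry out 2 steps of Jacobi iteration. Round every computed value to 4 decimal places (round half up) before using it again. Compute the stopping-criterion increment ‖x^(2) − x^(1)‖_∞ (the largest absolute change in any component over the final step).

Iteration 1:
  u = (5 - (2)·0.0000) / (3) = 1.6667
  v = (-7 - (4)·0.0000) / (7) = -1.0000
Iteration 2:
  u = (5 - (2)·-1.0000) / (3) = 2.3333
  v = (-7 - (4)·1.6667) / (7) = -1.9524
Change: (0.6666, -0.9524) → max |·| = 0.9524

0.9524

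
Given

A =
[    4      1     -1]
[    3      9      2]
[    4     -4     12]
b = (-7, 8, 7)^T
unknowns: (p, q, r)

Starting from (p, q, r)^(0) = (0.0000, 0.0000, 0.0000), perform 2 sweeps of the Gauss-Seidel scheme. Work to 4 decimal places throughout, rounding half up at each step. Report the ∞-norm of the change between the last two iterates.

0.3837

Iteration 1:
  p = (-7 - (1)·0.0000 - (-1)·0.0000) / (4) = -1.7500
  q = (8 - (3)·-1.7500 - (2)·0.0000) / (9) = 1.4722
  r = (7 - (4)·-1.7500 - (-4)·1.4722) / (12) = 1.6574
Iteration 2:
  p = (-7 - (1)·1.4722 - (-1)·1.6574) / (4) = -1.7037
  q = (8 - (3)·-1.7037 - (2)·1.6574) / (9) = 1.0885
  r = (7 - (4)·-1.7037 - (-4)·1.0885) / (12) = 1.5141
Change: (0.0463, -0.3837, -0.1433) → max |·| = 0.3837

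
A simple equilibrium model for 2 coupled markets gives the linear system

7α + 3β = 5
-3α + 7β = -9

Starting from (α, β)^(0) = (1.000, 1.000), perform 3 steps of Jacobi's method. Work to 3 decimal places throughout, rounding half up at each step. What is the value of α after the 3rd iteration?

1.213

Iteration 1:
  α = (5 - (3)·1.000) / (7) = 0.286
  β = (-9 - (-3)·1.000) / (7) = -0.857
Iteration 2:
  α = (5 - (3)·-0.857) / (7) = 1.082
  β = (-9 - (-3)·0.286) / (7) = -1.163
Iteration 3:
  α = (5 - (3)·-1.163) / (7) = 1.213
  β = (-9 - (-3)·1.082) / (7) = -0.822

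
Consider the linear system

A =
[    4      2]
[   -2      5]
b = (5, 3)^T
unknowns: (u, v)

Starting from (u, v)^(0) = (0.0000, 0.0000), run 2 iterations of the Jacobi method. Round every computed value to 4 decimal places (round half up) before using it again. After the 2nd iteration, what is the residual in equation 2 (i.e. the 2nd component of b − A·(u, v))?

-0.6000

Iteration 1:
  u = (5 - (2)·0.0000) / (4) = 1.2500
  v = (3 - (-2)·0.0000) / (5) = 0.6000
Iteration 2:
  u = (5 - (2)·0.6000) / (4) = 0.9500
  v = (3 - (-2)·1.2500) / (5) = 1.1000
Residual b − A·x = (-1.0000, -0.6000)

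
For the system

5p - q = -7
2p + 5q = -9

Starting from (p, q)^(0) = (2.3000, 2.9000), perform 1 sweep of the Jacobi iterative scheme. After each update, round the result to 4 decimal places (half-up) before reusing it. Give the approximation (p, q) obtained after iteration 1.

Iteration 1:
  p = (-7 - (-1)·2.9000) / (5) = -0.8200
  q = (-9 - (2)·2.3000) / (5) = -2.7200

(-0.8200, -2.7200)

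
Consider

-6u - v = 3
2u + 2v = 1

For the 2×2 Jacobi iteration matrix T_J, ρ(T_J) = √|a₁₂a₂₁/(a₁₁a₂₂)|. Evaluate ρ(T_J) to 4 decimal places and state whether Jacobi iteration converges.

0.4082

a₁₂a₂₁/(a₁₁a₂₂) = (-1)·(2) / ((-6)·(2)) = 0.166667
ρ = √|0.166667| = √0.166667 = 0.4082
ρ < 1, so Jacobi converges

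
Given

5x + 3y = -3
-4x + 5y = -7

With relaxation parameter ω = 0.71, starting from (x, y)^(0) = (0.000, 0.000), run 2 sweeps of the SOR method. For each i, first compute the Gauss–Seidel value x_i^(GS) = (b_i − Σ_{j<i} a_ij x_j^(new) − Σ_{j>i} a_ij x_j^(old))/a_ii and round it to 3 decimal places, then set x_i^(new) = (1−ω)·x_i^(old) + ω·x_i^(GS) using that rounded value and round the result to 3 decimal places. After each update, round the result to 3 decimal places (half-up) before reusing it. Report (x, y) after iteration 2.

(-0.023, -1.365)

Iteration 1:
  x: GS value = (-3 - (3)·0.000) / (5) = -0.600;  x ← (1−ω)·0.000 + ω·-0.600 = -0.426
  y: GS value = (-7 - (-4)·-0.426) / (5) = -1.741;  y ← (1−ω)·0.000 + ω·-1.741 = -1.236
Iteration 2:
  x: GS value = (-3 - (3)·-1.236) / (5) = 0.142;  x ← (1−ω)·-0.426 + ω·0.142 = -0.023
  y: GS value = (-7 - (-4)·-0.023) / (5) = -1.418;  y ← (1−ω)·-1.236 + ω·-1.418 = -1.365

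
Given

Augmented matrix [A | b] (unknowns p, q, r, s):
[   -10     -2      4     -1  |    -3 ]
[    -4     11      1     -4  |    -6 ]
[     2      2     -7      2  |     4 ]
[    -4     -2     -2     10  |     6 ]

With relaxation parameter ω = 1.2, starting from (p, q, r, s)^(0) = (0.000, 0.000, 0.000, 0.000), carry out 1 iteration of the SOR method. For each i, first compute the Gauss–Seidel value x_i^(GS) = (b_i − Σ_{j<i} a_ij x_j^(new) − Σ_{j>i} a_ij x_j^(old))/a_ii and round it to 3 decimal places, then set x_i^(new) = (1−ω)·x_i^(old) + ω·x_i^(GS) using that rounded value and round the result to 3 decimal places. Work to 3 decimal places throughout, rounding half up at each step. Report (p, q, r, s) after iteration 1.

Iteration 1:
  p: GS value = (-3 - (-2)·0.000 - (4)·0.000 - (-1)·0.000) / (-10) = 0.300;  p ← (1−ω)·0.000 + ω·0.300 = 0.360
  q: GS value = (-6 - (-4)·0.360 - (1)·0.000 - (-4)·0.000) / (11) = -0.415;  q ← (1−ω)·0.000 + ω·-0.415 = -0.498
  r: GS value = (4 - (2)·0.360 - (2)·-0.498 - (2)·0.000) / (-7) = -0.611;  r ← (1−ω)·0.000 + ω·-0.611 = -0.733
  s: GS value = (6 - (-4)·0.360 - (-2)·-0.498 - (-2)·-0.733) / (10) = 0.498;  s ← (1−ω)·0.000 + ω·0.498 = 0.598

(0.360, -0.498, -0.733, 0.598)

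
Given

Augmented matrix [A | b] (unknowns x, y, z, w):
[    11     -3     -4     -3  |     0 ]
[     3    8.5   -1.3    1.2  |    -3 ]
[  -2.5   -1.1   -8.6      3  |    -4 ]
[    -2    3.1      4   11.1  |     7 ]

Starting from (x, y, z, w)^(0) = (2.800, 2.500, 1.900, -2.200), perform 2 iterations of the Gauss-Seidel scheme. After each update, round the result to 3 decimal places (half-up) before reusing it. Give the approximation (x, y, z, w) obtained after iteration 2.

Iteration 1:
  x = (0 - (-3)·2.500 - (-4)·1.900 - (-3)·-2.200) / (11) = 0.773
  y = (-3 - (3)·0.773 - (-1.3)·1.900 - (1.2)·-2.200) / (8.5) = -0.025
  z = (-4 - (-2.5)·0.773 - (-1.1)·-0.025 - (3)·-2.200) / (-8.6) = -0.524
  w = (7 - (-2)·0.773 - (3.1)·-0.025 - (4)·-0.524) / (11.1) = 0.966
Iteration 2:
  x = (0 - (-3)·-0.025 - (-4)·-0.524 - (-3)·0.966) / (11) = 0.066
  y = (-3 - (3)·0.066 - (-1.3)·-0.524 - (1.2)·0.966) / (8.5) = -0.593
  z = (-4 - (-2.5)·0.066 - (-1.1)·-0.593 - (3)·0.966) / (-8.6) = 0.859
  w = (7 - (-2)·0.066 - (3.1)·-0.593 - (4)·0.859) / (11.1) = 0.499

(0.066, -0.593, 0.859, 0.499)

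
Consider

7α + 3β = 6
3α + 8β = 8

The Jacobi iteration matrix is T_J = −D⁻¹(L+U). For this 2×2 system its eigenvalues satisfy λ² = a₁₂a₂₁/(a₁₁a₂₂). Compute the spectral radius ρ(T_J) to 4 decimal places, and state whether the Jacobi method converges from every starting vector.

0.4009

a₁₂a₂₁/(a₁₁a₂₂) = (3)·(3) / ((7)·(8)) = 0.160714
ρ = √|0.160714| = √0.160714 = 0.4009
ρ < 1, so Jacobi converges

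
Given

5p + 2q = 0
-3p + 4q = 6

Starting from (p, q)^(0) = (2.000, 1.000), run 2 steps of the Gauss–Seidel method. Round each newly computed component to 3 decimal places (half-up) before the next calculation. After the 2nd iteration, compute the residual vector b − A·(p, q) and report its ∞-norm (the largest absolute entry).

Iteration 1:
  p = (0 - (2)·1.000) / (5) = -0.400
  q = (6 - (-3)·-0.400) / (4) = 1.200
Iteration 2:
  p = (0 - (2)·1.200) / (5) = -0.480
  q = (6 - (-3)·-0.480) / (4) = 1.140
Residual b − A·x = (0.120, 0.000); ∞-norm = 0.120

0.120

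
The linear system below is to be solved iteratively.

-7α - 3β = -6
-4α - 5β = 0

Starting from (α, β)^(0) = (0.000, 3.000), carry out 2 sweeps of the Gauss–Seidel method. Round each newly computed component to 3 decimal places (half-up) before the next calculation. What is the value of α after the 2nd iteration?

Iteration 1:
  α = (-6 - (-3)·3.000) / (-7) = -0.429
  β = (0 - (-4)·-0.429) / (-5) = 0.343
Iteration 2:
  α = (-6 - (-3)·0.343) / (-7) = 0.710
  β = (0 - (-4)·0.710) / (-5) = -0.568

0.710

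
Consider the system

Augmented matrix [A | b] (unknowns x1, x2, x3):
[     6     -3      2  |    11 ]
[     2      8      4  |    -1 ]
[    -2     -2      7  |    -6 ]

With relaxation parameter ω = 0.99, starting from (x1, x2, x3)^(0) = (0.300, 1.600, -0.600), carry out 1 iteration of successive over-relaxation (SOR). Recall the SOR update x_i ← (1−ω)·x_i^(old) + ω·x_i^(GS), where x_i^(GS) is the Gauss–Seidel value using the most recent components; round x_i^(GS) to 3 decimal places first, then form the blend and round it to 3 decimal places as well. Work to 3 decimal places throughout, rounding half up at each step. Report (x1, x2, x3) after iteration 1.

(2.808, -0.506, -0.203)

Iteration 1:
  x1: GS value = (11 - (-3)·1.600 - (2)·-0.600) / (6) = 2.833;  x1 ← (1−ω)·0.300 + ω·2.833 = 2.808
  x2: GS value = (-1 - (2)·2.808 - (4)·-0.600) / (8) = -0.527;  x2 ← (1−ω)·1.600 + ω·-0.527 = -0.506
  x3: GS value = (-6 - (-2)·2.808 - (-2)·-0.506) / (7) = -0.199;  x3 ← (1−ω)·-0.600 + ω·-0.199 = -0.203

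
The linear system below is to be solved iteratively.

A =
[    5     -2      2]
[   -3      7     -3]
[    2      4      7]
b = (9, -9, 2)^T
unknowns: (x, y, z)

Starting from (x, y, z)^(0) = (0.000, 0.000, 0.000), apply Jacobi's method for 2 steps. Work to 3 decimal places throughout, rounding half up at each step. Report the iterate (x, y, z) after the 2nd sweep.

Iteration 1:
  x = (9 - (-2)·0.000 - (2)·0.000) / (5) = 1.800
  y = (-9 - (-3)·0.000 - (-3)·0.000) / (7) = -1.286
  z = (2 - (2)·0.000 - (4)·0.000) / (7) = 0.286
Iteration 2:
  x = (9 - (-2)·-1.286 - (2)·0.286) / (5) = 1.171
  y = (-9 - (-3)·1.800 - (-3)·0.286) / (7) = -0.392
  z = (2 - (2)·1.800 - (4)·-1.286) / (7) = 0.506

(1.171, -0.392, 0.506)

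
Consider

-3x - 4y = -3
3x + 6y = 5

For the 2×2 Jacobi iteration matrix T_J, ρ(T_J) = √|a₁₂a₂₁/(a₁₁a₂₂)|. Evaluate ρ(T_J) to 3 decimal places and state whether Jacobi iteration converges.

0.816

a₁₂a₂₁/(a₁₁a₂₂) = (-4)·(3) / ((-3)·(6)) = 0.666667
ρ = √|0.666667| = √0.666667 = 0.816
ρ < 1, so Jacobi converges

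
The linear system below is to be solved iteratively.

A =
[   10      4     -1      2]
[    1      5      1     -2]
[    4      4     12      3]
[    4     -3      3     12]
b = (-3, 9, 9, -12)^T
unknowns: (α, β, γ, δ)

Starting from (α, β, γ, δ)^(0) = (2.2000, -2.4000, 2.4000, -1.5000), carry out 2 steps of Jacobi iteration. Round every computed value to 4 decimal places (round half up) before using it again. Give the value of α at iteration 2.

Iteration 1:
  α = (-3 - (4)·-2.4000 - (-1)·2.4000 - (2)·-1.5000) / (10) = 1.2000
  β = (9 - (1)·2.2000 - (1)·2.4000 - (-2)·-1.5000) / (5) = 0.2800
  γ = (9 - (4)·2.2000 - (4)·-2.4000 - (3)·-1.5000) / (12) = 1.1917
  δ = (-12 - (4)·2.2000 - (-3)·-2.4000 - (3)·2.4000) / (12) = -2.9333
Iteration 2:
  α = (-3 - (4)·0.2800 - (-1)·1.1917 - (2)·-2.9333) / (10) = 0.2938
  β = (9 - (1)·1.2000 - (1)·1.1917 - (-2)·-2.9333) / (5) = 0.1483
  γ = (9 - (4)·1.2000 - (4)·0.2800 - (3)·-2.9333) / (12) = 0.9900
  δ = (-12 - (4)·1.2000 - (-3)·0.2800 - (3)·1.1917) / (12) = -1.6279

0.2938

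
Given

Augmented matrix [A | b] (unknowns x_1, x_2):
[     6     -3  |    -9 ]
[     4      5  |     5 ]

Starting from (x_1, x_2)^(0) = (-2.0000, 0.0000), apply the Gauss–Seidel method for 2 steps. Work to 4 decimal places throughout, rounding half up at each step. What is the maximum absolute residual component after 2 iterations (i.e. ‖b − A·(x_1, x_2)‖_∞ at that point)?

2.6400

Iteration 1:
  x_1 = (-9 - (-3)·0.0000) / (6) = -1.5000
  x_2 = (5 - (4)·-1.5000) / (5) = 2.2000
Iteration 2:
  x_1 = (-9 - (-3)·2.2000) / (6) = -0.4000
  x_2 = (5 - (4)·-0.4000) / (5) = 1.3200
Residual b − A·x = (-2.6400, 0.0000); ∞-norm = 2.6400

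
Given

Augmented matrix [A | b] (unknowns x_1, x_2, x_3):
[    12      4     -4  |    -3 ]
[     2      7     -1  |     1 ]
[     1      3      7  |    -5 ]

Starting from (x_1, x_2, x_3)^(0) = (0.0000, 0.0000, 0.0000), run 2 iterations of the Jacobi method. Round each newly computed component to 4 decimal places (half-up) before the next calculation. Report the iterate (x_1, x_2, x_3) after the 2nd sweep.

Iteration 1:
  x_1 = (-3 - (4)·0.0000 - (-4)·0.0000) / (12) = -0.2500
  x_2 = (1 - (2)·0.0000 - (-1)·0.0000) / (7) = 0.1429
  x_3 = (-5 - (1)·0.0000 - (3)·0.0000) / (7) = -0.7143
Iteration 2:
  x_1 = (-3 - (4)·0.1429 - (-4)·-0.7143) / (12) = -0.5357
  x_2 = (1 - (2)·-0.2500 - (-1)·-0.7143) / (7) = 0.1122
  x_3 = (-5 - (1)·-0.2500 - (3)·0.1429) / (7) = -0.7398

(-0.5357, 0.1122, -0.7398)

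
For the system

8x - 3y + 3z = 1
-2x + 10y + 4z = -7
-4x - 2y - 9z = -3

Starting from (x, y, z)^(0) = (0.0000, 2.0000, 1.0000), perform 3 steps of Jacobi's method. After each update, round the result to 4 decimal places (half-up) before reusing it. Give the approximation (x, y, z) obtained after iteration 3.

Iteration 1:
  x = (1 - (-3)·2.0000 - (3)·1.0000) / (8) = 0.5000
  y = (-7 - (-2)·0.0000 - (4)·1.0000) / (10) = -1.1000
  z = (-3 - (-4)·0.0000 - (-2)·2.0000) / (-9) = -0.1111
Iteration 2:
  x = (1 - (-3)·-1.1000 - (3)·-0.1111) / (8) = -0.2458
  y = (-7 - (-2)·0.5000 - (4)·-0.1111) / (10) = -0.5556
  z = (-3 - (-4)·0.5000 - (-2)·-1.1000) / (-9) = 0.3556
Iteration 3:
  x = (1 - (-3)·-0.5556 - (3)·0.3556) / (8) = -0.2167
  y = (-7 - (-2)·-0.2458 - (4)·0.3556) / (10) = -0.8914
  z = (-3 - (-4)·-0.2458 - (-2)·-0.5556) / (-9) = 0.5660

(-0.2167, -0.8914, 0.5660)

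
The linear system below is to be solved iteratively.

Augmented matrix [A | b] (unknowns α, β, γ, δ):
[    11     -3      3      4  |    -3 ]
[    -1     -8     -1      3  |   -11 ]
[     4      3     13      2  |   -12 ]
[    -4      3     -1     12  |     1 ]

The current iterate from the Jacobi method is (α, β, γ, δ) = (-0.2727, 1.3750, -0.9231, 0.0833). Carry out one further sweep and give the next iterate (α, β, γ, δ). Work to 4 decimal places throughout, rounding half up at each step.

(0.3237, 1.5557, -1.1693, -0.4282)

One sweep:
  α = (-3 - (-3)·1.3750 - (3)·-0.9231 - (4)·0.0833) / (11) = 0.3237
  β = (-11 - (-1)·-0.2727 - (-1)·-0.9231 - (3)·0.0833) / (-8) = 1.5557
  γ = (-12 - (4)·-0.2727 - (3)·1.3750 - (2)·0.0833) / (13) = -1.1693
  δ = (1 - (-4)·-0.2727 - (3)·1.3750 - (-1)·-0.9231) / (12) = -0.4282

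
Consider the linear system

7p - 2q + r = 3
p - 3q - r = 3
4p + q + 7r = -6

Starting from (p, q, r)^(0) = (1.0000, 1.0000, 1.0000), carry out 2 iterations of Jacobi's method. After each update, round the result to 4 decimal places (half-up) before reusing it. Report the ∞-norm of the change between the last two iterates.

Iteration 1:
  p = (3 - (-2)·1.0000 - (1)·1.0000) / (7) = 0.5714
  q = (3 - (1)·1.0000 - (-1)·1.0000) / (-3) = -1.0000
  r = (-6 - (4)·1.0000 - (1)·1.0000) / (7) = -1.5714
Iteration 2:
  p = (3 - (-2)·-1.0000 - (1)·-1.5714) / (7) = 0.3673
  q = (3 - (1)·0.5714 - (-1)·-1.5714) / (-3) = -0.2857
  r = (-6 - (4)·0.5714 - (1)·-1.0000) / (7) = -1.0408
Change: (-0.2041, 0.7143, 0.5306) → max |·| = 0.7143

0.7143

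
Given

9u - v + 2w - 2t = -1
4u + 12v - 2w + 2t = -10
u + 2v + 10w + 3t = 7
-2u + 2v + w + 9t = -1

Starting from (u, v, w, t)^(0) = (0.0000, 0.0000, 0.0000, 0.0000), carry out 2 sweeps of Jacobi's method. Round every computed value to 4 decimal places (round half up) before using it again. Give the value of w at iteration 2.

Iteration 1:
  u = (-1 - (-1)·0.0000 - (2)·0.0000 - (-2)·0.0000) / (9) = -0.1111
  v = (-10 - (4)·0.0000 - (-2)·0.0000 - (2)·0.0000) / (12) = -0.8333
  w = (7 - (1)·0.0000 - (2)·0.0000 - (3)·0.0000) / (10) = 0.7000
  t = (-1 - (-2)·0.0000 - (2)·0.0000 - (1)·0.0000) / (9) = -0.1111
Iteration 2:
  u = (-1 - (-1)·-0.8333 - (2)·0.7000 - (-2)·-0.1111) / (9) = -0.3839
  v = (-10 - (4)·-0.1111 - (-2)·0.7000 - (2)·-0.1111) / (12) = -0.6611
  w = (7 - (1)·-0.1111 - (2)·-0.8333 - (3)·-0.1111) / (10) = 0.9111
  t = (-1 - (-2)·-0.1111 - (2)·-0.8333 - (1)·0.7000) / (9) = -0.0284

0.9111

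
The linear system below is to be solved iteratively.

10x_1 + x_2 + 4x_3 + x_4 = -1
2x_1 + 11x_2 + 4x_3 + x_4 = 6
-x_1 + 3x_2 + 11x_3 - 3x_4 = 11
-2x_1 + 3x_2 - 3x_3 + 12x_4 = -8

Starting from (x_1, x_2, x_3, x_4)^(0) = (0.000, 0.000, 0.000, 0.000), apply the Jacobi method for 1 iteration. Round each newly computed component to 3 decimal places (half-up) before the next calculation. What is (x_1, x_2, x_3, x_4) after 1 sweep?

(-0.100, 0.545, 1.000, -0.667)

Iteration 1:
  x_1 = (-1 - (1)·0.000 - (4)·0.000 - (1)·0.000) / (10) = -0.100
  x_2 = (6 - (2)·0.000 - (4)·0.000 - (1)·0.000) / (11) = 0.545
  x_3 = (11 - (-1)·0.000 - (3)·0.000 - (-3)·0.000) / (11) = 1.000
  x_4 = (-8 - (-2)·0.000 - (3)·0.000 - (-3)·0.000) / (12) = -0.667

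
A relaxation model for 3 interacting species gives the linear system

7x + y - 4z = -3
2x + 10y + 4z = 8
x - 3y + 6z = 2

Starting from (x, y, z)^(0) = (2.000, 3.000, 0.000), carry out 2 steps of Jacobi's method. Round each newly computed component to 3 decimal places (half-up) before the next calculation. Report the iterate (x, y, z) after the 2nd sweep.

Iteration 1:
  x = (-3 - (1)·3.000 - (-4)·0.000) / (7) = -0.857
  y = (8 - (2)·2.000 - (4)·0.000) / (10) = 0.400
  z = (2 - (1)·2.000 - (-3)·3.000) / (6) = 1.500
Iteration 2:
  x = (-3 - (1)·0.400 - (-4)·1.500) / (7) = 0.371
  y = (8 - (2)·-0.857 - (4)·1.500) / (10) = 0.371
  z = (2 - (1)·-0.857 - (-3)·0.400) / (6) = 0.676

(0.371, 0.371, 0.676)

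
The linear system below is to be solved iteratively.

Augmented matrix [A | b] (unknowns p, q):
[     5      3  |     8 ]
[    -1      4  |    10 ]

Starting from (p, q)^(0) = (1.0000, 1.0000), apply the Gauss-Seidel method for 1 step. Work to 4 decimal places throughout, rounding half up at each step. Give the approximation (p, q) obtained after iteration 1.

Iteration 1:
  p = (8 - (3)·1.0000) / (5) = 1.0000
  q = (10 - (-1)·1.0000) / (4) = 2.7500

(1.0000, 2.7500)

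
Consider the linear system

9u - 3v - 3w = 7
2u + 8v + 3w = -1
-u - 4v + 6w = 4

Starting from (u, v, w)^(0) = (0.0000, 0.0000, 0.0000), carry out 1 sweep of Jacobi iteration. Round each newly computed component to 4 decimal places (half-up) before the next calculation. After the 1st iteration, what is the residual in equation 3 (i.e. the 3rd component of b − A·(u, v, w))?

0.2776

Iteration 1:
  u = (7 - (-3)·0.0000 - (-3)·0.0000) / (9) = 0.7778
  v = (-1 - (2)·0.0000 - (3)·0.0000) / (8) = -0.1250
  w = (4 - (-1)·0.0000 - (-4)·0.0000) / (6) = 0.6667
Residual b − A·x = (1.6249, -3.5557, 0.2776)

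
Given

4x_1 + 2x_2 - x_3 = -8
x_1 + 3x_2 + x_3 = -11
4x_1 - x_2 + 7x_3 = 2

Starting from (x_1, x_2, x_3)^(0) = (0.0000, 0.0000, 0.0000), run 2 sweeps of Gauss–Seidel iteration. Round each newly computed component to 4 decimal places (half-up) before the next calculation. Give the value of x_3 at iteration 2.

-0.1310

Iteration 1:
  x_1 = (-8 - (2)·0.0000 - (-1)·0.0000) / (4) = -2.0000
  x_2 = (-11 - (1)·-2.0000 - (1)·0.0000) / (3) = -3.0000
  x_3 = (2 - (4)·-2.0000 - (-1)·-3.0000) / (7) = 1.0000
Iteration 2:
  x_1 = (-8 - (2)·-3.0000 - (-1)·1.0000) / (4) = -0.2500
  x_2 = (-11 - (1)·-0.2500 - (1)·1.0000) / (3) = -3.9167
  x_3 = (2 - (4)·-0.2500 - (-1)·-3.9167) / (7) = -0.1310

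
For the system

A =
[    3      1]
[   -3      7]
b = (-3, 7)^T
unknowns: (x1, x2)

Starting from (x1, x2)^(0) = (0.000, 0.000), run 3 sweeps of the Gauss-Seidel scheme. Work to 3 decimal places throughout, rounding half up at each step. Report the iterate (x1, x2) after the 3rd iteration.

(-1.163, 0.502)

Iteration 1:
  x1 = (-3 - (1)·0.000) / (3) = -1.000
  x2 = (7 - (-3)·-1.000) / (7) = 0.571
Iteration 2:
  x1 = (-3 - (1)·0.571) / (3) = -1.190
  x2 = (7 - (-3)·-1.190) / (7) = 0.490
Iteration 3:
  x1 = (-3 - (1)·0.490) / (3) = -1.163
  x2 = (7 - (-3)·-1.163) / (7) = 0.502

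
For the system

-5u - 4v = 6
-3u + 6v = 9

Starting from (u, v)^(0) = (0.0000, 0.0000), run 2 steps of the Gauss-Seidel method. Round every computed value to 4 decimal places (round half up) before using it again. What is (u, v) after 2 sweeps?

Iteration 1:
  u = (6 - (-4)·0.0000) / (-5) = -1.2000
  v = (9 - (-3)·-1.2000) / (6) = 0.9000
Iteration 2:
  u = (6 - (-4)·0.9000) / (-5) = -1.9200
  v = (9 - (-3)·-1.9200) / (6) = 0.5400

(-1.9200, 0.5400)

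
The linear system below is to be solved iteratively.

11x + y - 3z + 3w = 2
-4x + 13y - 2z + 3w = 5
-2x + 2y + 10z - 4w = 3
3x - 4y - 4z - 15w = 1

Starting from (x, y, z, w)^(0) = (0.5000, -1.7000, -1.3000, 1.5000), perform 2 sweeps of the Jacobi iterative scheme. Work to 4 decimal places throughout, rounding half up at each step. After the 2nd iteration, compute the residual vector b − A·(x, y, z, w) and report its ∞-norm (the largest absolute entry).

Iteration 1:
  x = (2 - (1)·-1.7000 - (-3)·-1.3000 - (3)·1.5000) / (11) = -0.4273
  y = (5 - (-4)·0.5000 - (-2)·-1.3000 - (3)·1.5000) / (13) = -0.0077
  z = (3 - (-2)·0.5000 - (2)·-1.7000 - (-4)·1.5000) / (10) = 1.3400
  w = (1 - (3)·0.5000 - (-4)·-1.7000 - (-4)·-1.3000) / (-15) = 0.8333
Iteration 2:
  x = (2 - (1)·-0.0077 - (-3)·1.3400 - (3)·0.8333) / (11) = 0.3207
  y = (5 - (-4)·-0.4273 - (-2)·1.3400 - (3)·0.8333) / (13) = 0.2670
  z = (3 - (-2)·-0.4273 - (2)·-0.0077 - (-4)·0.8333) / (10) = 0.5494
  w = (1 - (3)·-0.4273 - (-4)·-0.0077 - (-4)·1.3400) / (-15) = -0.5074
Residual b − A·x = (1.3757, 5.4328, -4.4162, -4.3075); ∞-norm = 5.4328

5.4328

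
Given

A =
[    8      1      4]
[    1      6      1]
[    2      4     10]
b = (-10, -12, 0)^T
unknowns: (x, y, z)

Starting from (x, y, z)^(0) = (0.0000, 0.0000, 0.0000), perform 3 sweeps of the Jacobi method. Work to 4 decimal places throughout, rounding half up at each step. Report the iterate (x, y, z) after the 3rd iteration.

(-1.5510, -2.0083, 0.9167)

Iteration 1:
  x = (-10 - (1)·0.0000 - (4)·0.0000) / (8) = -1.2500
  y = (-12 - (1)·0.0000 - (1)·0.0000) / (6) = -2.0000
  z = (0 - (2)·0.0000 - (4)·0.0000) / (10) = 0.0000
Iteration 2:
  x = (-10 - (1)·-2.0000 - (4)·0.0000) / (8) = -1.0000
  y = (-12 - (1)·-1.2500 - (1)·0.0000) / (6) = -1.7917
  z = (0 - (2)·-1.2500 - (4)·-2.0000) / (10) = 1.0500
Iteration 3:
  x = (-10 - (1)·-1.7917 - (4)·1.0500) / (8) = -1.5510
  y = (-12 - (1)·-1.0000 - (1)·1.0500) / (6) = -2.0083
  z = (0 - (2)·-1.0000 - (4)·-1.7917) / (10) = 0.9167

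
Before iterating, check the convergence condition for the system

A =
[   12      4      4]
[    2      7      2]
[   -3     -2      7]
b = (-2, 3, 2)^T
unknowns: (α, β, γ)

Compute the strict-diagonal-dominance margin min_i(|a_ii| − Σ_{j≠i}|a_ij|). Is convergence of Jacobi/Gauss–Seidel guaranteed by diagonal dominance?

2

row 1: |12| − (4+4) = 4
row 2: |7| − (2+2) = 3
row 3: |7| − (3+2) = 2
minimum over rows = 2 → strictly diagonally dominant (convergence guaranteed)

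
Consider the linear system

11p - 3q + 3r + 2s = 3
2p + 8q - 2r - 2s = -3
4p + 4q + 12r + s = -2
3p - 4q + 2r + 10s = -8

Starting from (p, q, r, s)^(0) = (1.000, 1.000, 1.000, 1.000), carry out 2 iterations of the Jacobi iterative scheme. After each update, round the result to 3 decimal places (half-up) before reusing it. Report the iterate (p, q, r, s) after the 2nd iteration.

Iteration 1:
  p = (3 - (-3)·1.000 - (3)·1.000 - (2)·1.000) / (11) = 0.091
  q = (-3 - (2)·1.000 - (-2)·1.000 - (-2)·1.000) / (8) = -0.125
  r = (-2 - (4)·1.000 - (4)·1.000 - (1)·1.000) / (12) = -0.917
  s = (-8 - (3)·1.000 - (-4)·1.000 - (2)·1.000) / (10) = -0.900
Iteration 2:
  p = (3 - (-3)·-0.125 - (3)·-0.917 - (2)·-0.900) / (11) = 0.652
  q = (-3 - (2)·0.091 - (-2)·-0.917 - (-2)·-0.900) / (8) = -0.852
  r = (-2 - (4)·0.091 - (4)·-0.125 - (1)·-0.900) / (12) = -0.080
  s = (-8 - (3)·0.091 - (-4)·-0.125 - (2)·-0.917) / (10) = -0.694

(0.652, -0.852, -0.080, -0.694)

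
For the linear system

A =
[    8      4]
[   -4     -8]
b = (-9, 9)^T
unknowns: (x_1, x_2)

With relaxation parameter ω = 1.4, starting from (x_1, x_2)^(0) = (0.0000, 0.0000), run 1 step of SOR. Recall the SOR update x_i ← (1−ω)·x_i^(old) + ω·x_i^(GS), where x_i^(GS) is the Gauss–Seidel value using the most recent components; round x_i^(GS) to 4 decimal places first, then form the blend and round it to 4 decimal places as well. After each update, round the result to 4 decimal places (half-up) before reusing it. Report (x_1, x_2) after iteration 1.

Iteration 1:
  x_1: GS value = (-9 - (4)·0.0000) / (8) = -1.1250;  x_1 ← (1−ω)·0.0000 + ω·-1.1250 = -1.5750
  x_2: GS value = (9 - (-4)·-1.5750) / (-8) = -0.3375;  x_2 ← (1−ω)·0.0000 + ω·-0.3375 = -0.4725

(-1.5750, -0.4725)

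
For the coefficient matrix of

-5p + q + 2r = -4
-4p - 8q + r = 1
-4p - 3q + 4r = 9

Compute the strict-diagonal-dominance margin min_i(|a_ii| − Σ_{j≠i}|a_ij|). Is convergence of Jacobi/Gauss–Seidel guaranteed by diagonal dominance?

-3

row 1: |-5| − (1+2) = 2
row 2: |-8| − (4+1) = 3
row 3: |4| − (4+3) = -3
minimum over rows = -3 → not strictly diagonally dominant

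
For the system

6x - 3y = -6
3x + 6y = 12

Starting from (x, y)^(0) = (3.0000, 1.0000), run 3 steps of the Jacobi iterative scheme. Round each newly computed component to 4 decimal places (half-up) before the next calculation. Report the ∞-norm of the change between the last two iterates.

Iteration 1:
  x = (-6 - (-3)·1.0000) / (6) = -0.5000
  y = (12 - (3)·3.0000) / (6) = 0.5000
Iteration 2:
  x = (-6 - (-3)·0.5000) / (6) = -0.7500
  y = (12 - (3)·-0.5000) / (6) = 2.2500
Iteration 3:
  x = (-6 - (-3)·2.2500) / (6) = 0.1250
  y = (12 - (3)·-0.7500) / (6) = 2.3750
Change: (0.8750, 0.1250) → max |·| = 0.8750

0.8750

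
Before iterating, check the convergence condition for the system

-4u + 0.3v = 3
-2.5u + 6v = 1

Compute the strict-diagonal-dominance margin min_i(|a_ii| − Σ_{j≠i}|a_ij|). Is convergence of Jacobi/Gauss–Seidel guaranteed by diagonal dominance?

row 1: |-4| − (0.3) = 3.7
row 2: |6| − (2.5) = 3.5
minimum over rows = 3.5 → strictly diagonally dominant (convergence guaranteed)

3.5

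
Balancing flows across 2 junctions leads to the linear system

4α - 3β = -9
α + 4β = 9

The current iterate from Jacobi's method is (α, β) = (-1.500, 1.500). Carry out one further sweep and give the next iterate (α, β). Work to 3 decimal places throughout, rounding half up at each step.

One sweep:
  α = (-9 - (-3)·1.500) / (4) = -1.125
  β = (9 - (1)·-1.500) / (4) = 2.625

(-1.125, 2.625)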